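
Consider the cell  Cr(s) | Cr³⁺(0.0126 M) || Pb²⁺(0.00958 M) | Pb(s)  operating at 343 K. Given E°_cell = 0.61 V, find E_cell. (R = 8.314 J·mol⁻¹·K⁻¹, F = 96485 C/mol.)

Balancing electrons gives n = 6; the reaction quotient is Q = [Cr³⁺]^2/[Pb²⁺]^3 = 181.
E = E° − (RT/nF) ln Q = 0.61 − (8.314×343)/(6×96485) × (5.196) = 0.610 − 0.026 = 0.584 V.

0.584 V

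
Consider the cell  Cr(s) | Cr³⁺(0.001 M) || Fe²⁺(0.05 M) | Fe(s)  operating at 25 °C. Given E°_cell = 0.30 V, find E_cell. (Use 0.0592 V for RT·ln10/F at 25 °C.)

0.321 V

Balancing electrons gives n = 6; the reaction quotient is Q = [Cr³⁺]^2/[Fe²⁺]^3 = 0.00800.
At 25 °C, E = E° − (0.0592/n) log Q = 0.30 − (0.0592/6)(-2.097) = 0.300 + 0.021 = 0.321 V.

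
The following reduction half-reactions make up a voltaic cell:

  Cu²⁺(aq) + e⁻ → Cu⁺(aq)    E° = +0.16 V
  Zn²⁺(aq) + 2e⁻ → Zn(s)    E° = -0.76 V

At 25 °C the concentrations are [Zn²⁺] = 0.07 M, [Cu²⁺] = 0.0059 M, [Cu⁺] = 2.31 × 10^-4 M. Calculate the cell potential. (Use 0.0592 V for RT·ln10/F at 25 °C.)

The Cu²⁺/Cu⁺ couple has the higher reduction potential and acts as the cathode, so E°_cell = +0.16 − (-0.76) = 0.92 V.
Balancing electrons gives n = 2; the reaction quotient is Q = [Zn²⁺]·[Cu⁺]^2/[Cu²⁺]^2 = 1.07 × 10^-4.
At 25 °C, E = E° − (0.0592/n) log Q = 0.92 − (0.0592/2)(-3.969) = 0.920 + 0.117 = 1.037 V.

1.04 V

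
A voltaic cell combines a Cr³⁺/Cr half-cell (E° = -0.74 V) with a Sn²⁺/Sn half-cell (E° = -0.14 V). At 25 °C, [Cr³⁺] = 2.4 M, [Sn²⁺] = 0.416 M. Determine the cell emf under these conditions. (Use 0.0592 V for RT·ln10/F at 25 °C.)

0.581 V

The Sn²⁺/Sn couple has the higher reduction potential and acts as the cathode, so E°_cell = -0.14 − (-0.74) = 0.60 V.
Balancing electrons gives n = 6; the reaction quotient is Q = [Cr³⁺]^2/[Sn²⁺]^3 = 80.0.
At 25 °C, E = E° − (0.0592/n) log Q = 0.60 − (0.0592/6)(1.903) = 0.600 − 0.019 = 0.581 V.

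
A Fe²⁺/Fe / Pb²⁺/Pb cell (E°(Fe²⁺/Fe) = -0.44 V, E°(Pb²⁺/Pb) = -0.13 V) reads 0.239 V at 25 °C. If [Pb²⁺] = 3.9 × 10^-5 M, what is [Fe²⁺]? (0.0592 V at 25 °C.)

0.0098 M

From the Nernst equation, log Q = n(E° − E)/0.0592 = 2(0.31 − 0.239)/0.0592 = 2.399, so Q = 250.
With Q = [Fe²⁺]/[Pb²⁺] and the known concentrations, [Fe²⁺] in the numerator gives [Fe²⁺] = 0.0098 M.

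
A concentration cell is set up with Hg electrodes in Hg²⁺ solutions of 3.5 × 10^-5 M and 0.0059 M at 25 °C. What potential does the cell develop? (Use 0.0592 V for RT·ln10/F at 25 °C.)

Both half-cells are Hg²⁺/Hg, so E°_cell = 0. The concentrated side is the cathode; the cell reaction moves Hg²⁺ from high to low concentration with n = 2.
Q = [Hg²⁺]_dilute/[Hg²⁺]_conc = 3.5 × 10^-5/0.0059 = 0.00593.
E = 0 − (0.0592/2) log Q = −(0.0592/2)(-2.227) = 0.0659 V.

0.066 V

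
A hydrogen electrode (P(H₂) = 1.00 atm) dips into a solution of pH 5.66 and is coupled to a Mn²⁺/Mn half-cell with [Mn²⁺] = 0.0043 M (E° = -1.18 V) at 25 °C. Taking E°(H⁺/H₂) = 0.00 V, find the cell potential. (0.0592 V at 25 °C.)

0.91 V

The hydrogen couple is the cathode, so E°_cell = 1.18 V; n = 2.
[H⁺] = 10^(−5.66) = 2.2 × 10^-6 M, and Q = [Mn²⁺]·P(H₂) / [H⁺]^2 = 8.98 × 10^8.
E = E° − (0.0592/2) log Q = 1.18 − (0.0592/2)(8.953) = 0.915 V.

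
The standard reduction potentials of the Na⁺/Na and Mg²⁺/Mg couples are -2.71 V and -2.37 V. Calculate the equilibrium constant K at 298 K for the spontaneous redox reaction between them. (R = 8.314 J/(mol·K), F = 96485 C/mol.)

3.2 × 10^11

E°_cell = -2.37 − (-2.71) = 0.34 V, with n = 2 electrons transferred.
At equilibrium E = 0, so the Nernst equation gives ln K = nFE°/RT = (2)(96485)(0.34)/((8.314)(298)) = 26.48.
K = e^26.48 = 3.2 × 10^11.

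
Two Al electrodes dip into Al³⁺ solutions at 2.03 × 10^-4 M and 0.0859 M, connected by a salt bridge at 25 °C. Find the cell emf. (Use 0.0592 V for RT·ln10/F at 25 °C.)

0.052 V

Both half-cells are Al³⁺/Al, so E°_cell = 0. The concentrated side is the cathode; the cell reaction moves Al³⁺ from high to low concentration with n = 3.
Q = [Al³⁺]_dilute/[Al³⁺]_conc = 2.03 × 10^-4/0.0859 = 0.00236.
E = 0 − (0.0592/3) log Q = −(0.0592/3)(-2.626) = 0.0518 V.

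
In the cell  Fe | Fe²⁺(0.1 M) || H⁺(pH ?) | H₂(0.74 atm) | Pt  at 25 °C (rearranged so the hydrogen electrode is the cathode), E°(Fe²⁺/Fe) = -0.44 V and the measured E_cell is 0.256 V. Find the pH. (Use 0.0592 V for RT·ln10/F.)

E°_cell = 0.44 V and n = 2.
log Q = n(E° − E)/0.0592 = 2×(0.44 − 0.256)/0.0592 = 6.216.
With Q = [Fe²⁺]·P(H₂) / [H⁺]^2, solving for [H⁺] gives log[H⁺] = -3.673, so pH = 3.67.

pH = 3.67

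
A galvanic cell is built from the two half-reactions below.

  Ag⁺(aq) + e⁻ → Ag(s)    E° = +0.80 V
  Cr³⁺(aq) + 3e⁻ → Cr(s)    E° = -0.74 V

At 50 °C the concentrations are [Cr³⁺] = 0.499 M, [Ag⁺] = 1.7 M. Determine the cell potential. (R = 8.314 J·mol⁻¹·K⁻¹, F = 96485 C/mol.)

The Ag⁺/Ag couple has the higher reduction potential and acts as the cathode, so E°_cell = +0.80 − (-0.74) = 1.54 V.
Balancing electrons gives n = 3; the reaction quotient is Q = [Cr³⁺]/[Ag⁺]^3 = 0.102.
E = E° − (RT/nF) ln Q = 1.54 − (8.314×323)/(3×96485) × (-2.287) = 1.540 + 0.021 = 1.561 V.

1.56 V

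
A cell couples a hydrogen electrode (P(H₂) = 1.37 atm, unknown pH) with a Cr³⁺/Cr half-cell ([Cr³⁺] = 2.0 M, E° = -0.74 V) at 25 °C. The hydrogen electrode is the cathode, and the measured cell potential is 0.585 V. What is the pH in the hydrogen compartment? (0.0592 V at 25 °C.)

pH = 2.45

E°_cell = 0.74 V and n = 6.
log Q = n(E° − E)/0.0592 = 6×(0.74 − 0.585)/0.0592 = 15.709.
With Q = [Cr³⁺]^2·P(H₂)^3 / [H⁺]^6, solving for [H⁺] gives log[H⁺] = -2.450, so pH = 2.45.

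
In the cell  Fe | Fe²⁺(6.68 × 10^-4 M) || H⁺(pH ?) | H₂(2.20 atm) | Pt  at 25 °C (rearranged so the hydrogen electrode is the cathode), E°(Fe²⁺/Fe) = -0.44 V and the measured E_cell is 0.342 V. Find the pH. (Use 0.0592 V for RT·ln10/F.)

pH = 3.07

E°_cell = 0.44 V and n = 2.
log Q = n(E° − E)/0.0592 = 2×(0.44 − 0.342)/0.0592 = 3.311.
With Q = [Fe²⁺]·P(H₂) / [H⁺]^2, solving for [H⁺] gives log[H⁺] = -3.072, so pH = 3.07.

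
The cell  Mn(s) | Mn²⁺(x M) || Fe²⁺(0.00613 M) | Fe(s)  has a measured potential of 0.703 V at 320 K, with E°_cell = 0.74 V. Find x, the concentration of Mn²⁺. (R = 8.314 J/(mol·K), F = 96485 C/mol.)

0.09 M

From the Nernst equation, ln Q = nF(E° − E)/RT = 2×96485×(0.74 − 0.703)/(8.314×320) = 2.684, so Q = 14.6.
With Q = [Mn²⁺]/[Fe²⁺] and the known concentrations, [Mn²⁺] in the numerator gives [Mn²⁺] = 0.09 M.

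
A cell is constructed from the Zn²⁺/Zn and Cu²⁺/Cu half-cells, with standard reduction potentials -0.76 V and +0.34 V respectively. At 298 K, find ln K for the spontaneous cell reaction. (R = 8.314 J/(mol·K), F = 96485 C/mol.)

ln K = 85.7

E°_cell = +0.34 − (-0.76) = 1.10 V, with n = 2 electrons transferred.
At equilibrium E = 0, so the Nernst equation gives ln K = nFE°/RT = (2)(96485)(1.10)/((8.314)(298)) = 85.68.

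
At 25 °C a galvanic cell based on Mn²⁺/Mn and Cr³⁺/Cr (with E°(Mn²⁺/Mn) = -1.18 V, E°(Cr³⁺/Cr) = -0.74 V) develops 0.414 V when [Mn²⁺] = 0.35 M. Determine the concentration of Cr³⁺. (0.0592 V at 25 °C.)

From the Nernst equation, log Q = n(E° − E)/0.0592 = 6(0.44 − 0.414)/0.0592 = 2.635, so Q = 432.
With Q = [Mn²⁺]^3/[Cr³⁺]^2 and the known concentrations, [Cr³⁺]^2 in the denominator gives [Cr³⁺] = 0.01 M.

0.01 M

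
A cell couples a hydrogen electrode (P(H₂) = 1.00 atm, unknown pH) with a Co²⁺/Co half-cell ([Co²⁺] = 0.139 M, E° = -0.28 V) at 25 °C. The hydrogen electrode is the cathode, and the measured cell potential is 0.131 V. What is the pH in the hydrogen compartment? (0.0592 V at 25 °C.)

E°_cell = 0.28 V and n = 2.
log Q = n(E° − E)/0.0592 = 2×(0.28 − 0.131)/0.0592 = 5.034.
With Q = [Co²⁺]·P(H₂) / [H⁺]^2, solving for [H⁺] gives log[H⁺] = -2.945, so pH = 2.95.

pH = 2.95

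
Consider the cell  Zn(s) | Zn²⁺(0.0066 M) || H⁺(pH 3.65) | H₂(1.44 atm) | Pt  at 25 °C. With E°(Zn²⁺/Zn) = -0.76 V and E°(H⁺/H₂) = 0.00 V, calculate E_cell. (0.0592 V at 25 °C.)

The hydrogen couple is the cathode, so E°_cell = 0.76 V; n = 2.
[H⁺] = 10^(−3.65) = 2.2 × 10^-4 M, and Q = [Zn²⁺]·P(H₂) / [H⁺]^2 = 1.9 × 10^5.
E = E° − (0.0592/2) log Q = 0.76 − (0.0592/2)(5.278) = 0.604 V.

0.60 V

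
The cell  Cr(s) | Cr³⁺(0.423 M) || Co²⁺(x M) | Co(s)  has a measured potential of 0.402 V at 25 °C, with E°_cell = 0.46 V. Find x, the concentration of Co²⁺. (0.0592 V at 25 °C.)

From the Nernst equation, log Q = n(E° − E)/0.0592 = 6(0.46 − 0.402)/0.0592 = 5.878, so Q = 7.56 × 10^5.
With Q = [Cr³⁺]^2/[Co²⁺]^3 and the known concentrations, [Co²⁺]^3 in the denominator gives [Co²⁺] = 0.0062 M.

0.0062 M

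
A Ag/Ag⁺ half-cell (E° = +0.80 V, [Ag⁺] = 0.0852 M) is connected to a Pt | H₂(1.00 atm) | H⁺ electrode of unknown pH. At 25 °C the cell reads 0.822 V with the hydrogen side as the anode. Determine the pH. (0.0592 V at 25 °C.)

pH = 1.44

E°_cell = 0.80 V and n = 2.
log Q = n(E° − E)/0.0592 = 2×(0.80 − 0.822)/0.0592 = -0.743.
With Q = [H⁺]^2 / ([Ag⁺]^2·P(H₂)), solving for [H⁺] gives log[H⁺] = -1.441, so pH = 1.44.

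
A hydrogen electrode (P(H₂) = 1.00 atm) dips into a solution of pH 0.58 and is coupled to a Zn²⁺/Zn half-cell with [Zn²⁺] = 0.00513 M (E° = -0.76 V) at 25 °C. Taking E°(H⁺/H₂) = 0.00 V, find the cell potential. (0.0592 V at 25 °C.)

0.79 V

The hydrogen couple is the cathode, so E°_cell = 0.76 V; n = 2.
[H⁺] = 10^(−0.58) = 0.26 M, and Q = [Zn²⁺]·P(H₂) / [H⁺]^2 = 0.0742.
E = E° − (0.0592/2) log Q = 0.76 − (0.0592/2)(-1.130) = 0.793 V.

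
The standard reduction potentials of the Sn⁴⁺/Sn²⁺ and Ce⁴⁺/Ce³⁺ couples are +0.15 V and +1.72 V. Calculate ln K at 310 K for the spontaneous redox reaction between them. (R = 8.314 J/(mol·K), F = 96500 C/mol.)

E°_cell = +1.72 − (+0.15) = 1.57 V, with n = 2 electrons transferred.
At equilibrium E = 0, so the Nernst equation gives ln K = nFE°/RT = (2)(96500)(1.57)/((8.314)(310)) = 117.57.

ln K = 117.6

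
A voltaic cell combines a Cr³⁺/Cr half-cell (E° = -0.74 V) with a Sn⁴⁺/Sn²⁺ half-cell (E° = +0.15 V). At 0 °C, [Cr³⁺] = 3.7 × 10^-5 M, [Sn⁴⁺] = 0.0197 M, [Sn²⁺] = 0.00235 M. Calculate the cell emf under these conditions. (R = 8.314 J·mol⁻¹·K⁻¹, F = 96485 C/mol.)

0.995 V

The Sn⁴⁺/Sn²⁺ couple has the higher reduction potential and acts as the cathode, so E°_cell = +0.15 − (-0.74) = 0.89 V.
Balancing electrons gives n = 6; the reaction quotient is Q = [Cr³⁺]^2·[Sn²⁺]^3/[Sn⁴⁺]^3 = 2.32 × 10^-12.
E = E° − (RT/nF) ln Q = 0.89 − (8.314×273)/(6×96485) × (-26.788) = 0.890 + 0.105 = 0.995 V.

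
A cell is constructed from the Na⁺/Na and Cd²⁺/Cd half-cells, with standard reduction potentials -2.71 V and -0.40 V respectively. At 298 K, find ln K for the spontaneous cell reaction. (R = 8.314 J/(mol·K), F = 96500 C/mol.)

ln K = 179.9

E°_cell = -0.40 − (-2.71) = 2.31 V, with n = 2 electrons transferred.
At equilibrium E = 0, so the Nernst equation gives ln K = nFE°/RT = (2)(96500)(2.31)/((8.314)(298)) = 179.95.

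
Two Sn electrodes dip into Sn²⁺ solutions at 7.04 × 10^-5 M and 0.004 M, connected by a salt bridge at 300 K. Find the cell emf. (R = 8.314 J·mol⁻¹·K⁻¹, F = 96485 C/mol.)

Both half-cells are Sn²⁺/Sn, so E°_cell = 0. The concentrated side is the cathode; the cell reaction moves Sn²⁺ from high to low concentration with n = 2.
Q = [Sn²⁺]_dilute/[Sn²⁺]_conc = 7.04 × 10^-5/0.004 = 0.0176.
E = 0 − (RT/nF) ln Q = −((8.314×300)/(2×96485))(-4.040) = 0.0522 V.

0.052 V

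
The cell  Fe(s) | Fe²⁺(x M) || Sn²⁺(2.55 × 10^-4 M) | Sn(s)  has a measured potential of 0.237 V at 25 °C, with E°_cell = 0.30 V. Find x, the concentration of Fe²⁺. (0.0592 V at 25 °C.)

From the Nernst equation, log Q = n(E° − E)/0.0592 = 2(0.30 − 0.237)/0.0592 = 2.128, so Q = 134.
With Q = [Fe²⁺]/[Sn²⁺] and the known concentrations, [Fe²⁺] in the numerator gives [Fe²⁺] = 0.034 M.

0.034 M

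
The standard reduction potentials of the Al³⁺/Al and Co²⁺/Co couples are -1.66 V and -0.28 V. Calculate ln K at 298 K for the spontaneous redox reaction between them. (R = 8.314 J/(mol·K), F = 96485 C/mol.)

ln K = 322.5

E°_cell = -0.28 − (-1.66) = 1.38 V, with n = 6 electrons transferred.
At equilibrium E = 0, so the Nernst equation gives ln K = nFE°/RT = (6)(96485)(1.38)/((8.314)(298)) = 322.45.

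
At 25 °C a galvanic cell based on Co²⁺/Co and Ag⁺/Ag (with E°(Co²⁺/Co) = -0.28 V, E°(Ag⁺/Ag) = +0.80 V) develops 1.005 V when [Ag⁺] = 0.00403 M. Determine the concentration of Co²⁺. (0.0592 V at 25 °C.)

0.0056 M

From the Nernst equation, log Q = n(E° − E)/0.0592 = 2(1.08 − 1.005)/0.0592 = 2.534, so Q = 342.
With Q = [Co²⁺]/[Ag⁺]^2 and the known concentrations, [Co²⁺] in the numerator gives [Co²⁺] = 0.0056 M.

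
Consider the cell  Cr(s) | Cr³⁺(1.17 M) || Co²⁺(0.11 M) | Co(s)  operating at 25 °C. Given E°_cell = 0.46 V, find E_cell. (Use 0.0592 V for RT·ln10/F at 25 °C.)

0.430 V

Balancing electrons gives n = 6; the reaction quotient is Q = [Cr³⁺]^2/[Co²⁺]^3 = 1030.
At 25 °C, E = E° − (0.0592/n) log Q = 0.46 − (0.0592/6)(3.012) = 0.460 − 0.030 = 0.430 V.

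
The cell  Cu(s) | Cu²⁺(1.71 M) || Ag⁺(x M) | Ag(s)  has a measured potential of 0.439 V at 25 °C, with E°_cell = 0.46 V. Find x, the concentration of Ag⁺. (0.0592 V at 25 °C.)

From the Nernst equation, log Q = n(E° − E)/0.0592 = 2(0.46 − 0.439)/0.0592 = 0.709, so Q = 5.12.
With Q = [Cu²⁺]/[Ag⁺]^2 and the known concentrations, [Ag⁺]^2 in the denominator gives [Ag⁺] = 0.58 M.

0.58 M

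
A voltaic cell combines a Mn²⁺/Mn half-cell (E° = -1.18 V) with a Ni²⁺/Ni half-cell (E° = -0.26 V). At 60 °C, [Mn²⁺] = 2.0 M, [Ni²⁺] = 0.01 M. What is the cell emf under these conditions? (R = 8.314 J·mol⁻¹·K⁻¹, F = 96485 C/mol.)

The Ni²⁺/Ni couple has the higher reduction potential and acts as the cathode, so E°_cell = -0.26 − (-1.18) = 0.92 V.
Balancing electrons gives n = 2; the reaction quotient is Q = [Mn²⁺]/[Ni²⁺] = 200.
E = E° − (RT/nF) ln Q = 0.92 − (8.314×333)/(2×96485) × (5.298) = 0.920 − 0.076 = 0.844 V.

0.844 V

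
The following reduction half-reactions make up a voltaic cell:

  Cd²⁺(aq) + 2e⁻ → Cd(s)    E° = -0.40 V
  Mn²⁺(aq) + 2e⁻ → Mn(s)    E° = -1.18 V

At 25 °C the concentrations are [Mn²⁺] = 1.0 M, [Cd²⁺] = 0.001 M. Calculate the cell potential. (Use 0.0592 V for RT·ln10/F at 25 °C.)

The Cd²⁺/Cd couple has the higher reduction potential and acts as the cathode, so E°_cell = -0.40 − (-1.18) = 0.78 V.
Balancing electrons gives n = 2; the reaction quotient is Q = [Mn²⁺]/[Cd²⁺] = 1000.
At 25 °C, E = E° − (0.0592/n) log Q = 0.78 − (0.0592/2)(3.000) = 0.780 − 0.089 = 0.691 V.

0.691 V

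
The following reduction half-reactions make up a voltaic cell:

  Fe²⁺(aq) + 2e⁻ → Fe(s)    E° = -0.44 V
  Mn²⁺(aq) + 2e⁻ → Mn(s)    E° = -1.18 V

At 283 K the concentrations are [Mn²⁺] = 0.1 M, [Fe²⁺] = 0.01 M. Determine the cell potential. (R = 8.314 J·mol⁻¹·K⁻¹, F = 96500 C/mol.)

The Fe²⁺/Fe couple has the higher reduction potential and acts as the cathode, so E°_cell = -0.44 − (-1.18) = 0.74 V.
Balancing electrons gives n = 2; the reaction quotient is Q = [Mn²⁺]/[Fe²⁺] = 10.0.
E = E° − (RT/nF) ln Q = 0.74 − (8.314×283)/(2×96500) × (2.303) = 0.740 − 0.028 = 0.712 V.

0.712 V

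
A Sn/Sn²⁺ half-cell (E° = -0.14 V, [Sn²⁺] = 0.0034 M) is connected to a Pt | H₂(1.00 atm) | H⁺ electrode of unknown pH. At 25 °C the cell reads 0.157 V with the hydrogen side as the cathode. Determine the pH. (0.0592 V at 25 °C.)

E°_cell = 0.14 V and n = 2.
log Q = n(E° − E)/0.0592 = 2×(0.14 − 0.157)/0.0592 = -0.574.
With Q = [Sn²⁺]·P(H₂) / [H⁺]^2, solving for [H⁺] gives log[H⁺] = -0.947, so pH = 0.95.

pH = 0.95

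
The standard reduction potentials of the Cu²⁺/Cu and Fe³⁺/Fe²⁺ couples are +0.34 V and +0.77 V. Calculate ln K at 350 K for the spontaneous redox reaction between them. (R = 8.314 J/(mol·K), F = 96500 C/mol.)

ln K = 28.5

E°_cell = +0.77 − (+0.34) = 0.43 V, with n = 2 electrons transferred.
At equilibrium E = 0, so the Nernst equation gives ln K = nFE°/RT = (2)(96500)(0.43)/((8.314)(350)) = 28.52.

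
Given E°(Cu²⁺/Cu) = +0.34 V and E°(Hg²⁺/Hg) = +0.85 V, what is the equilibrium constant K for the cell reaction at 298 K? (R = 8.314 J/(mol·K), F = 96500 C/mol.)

1.8 × 10^17

E°_cell = +0.85 − (+0.34) = 0.51 V, with n = 2 electrons transferred.
At equilibrium E = 0, so the Nernst equation gives ln K = nFE°/RT = (2)(96500)(0.51)/((8.314)(298)) = 39.73.
K = e^39.73 = 1.8 × 10^17.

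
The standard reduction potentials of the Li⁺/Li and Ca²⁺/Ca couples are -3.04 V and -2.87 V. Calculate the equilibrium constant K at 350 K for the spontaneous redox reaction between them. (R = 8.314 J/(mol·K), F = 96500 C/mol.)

7.9 × 10^4

E°_cell = -2.87 − (-3.04) = 0.17 V, with n = 2 electrons transferred.
At equilibrium E = 0, so the Nernst equation gives ln K = nFE°/RT = (2)(96500)(0.17)/((8.314)(350)) = 11.28.
K = e^11.28 = 7.9 × 10^4.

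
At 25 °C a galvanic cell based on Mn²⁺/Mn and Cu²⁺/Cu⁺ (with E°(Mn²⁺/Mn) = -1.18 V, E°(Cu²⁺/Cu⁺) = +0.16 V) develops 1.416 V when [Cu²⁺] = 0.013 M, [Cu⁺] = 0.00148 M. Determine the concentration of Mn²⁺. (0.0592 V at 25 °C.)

From the Nernst equation, log Q = n(E° − E)/0.0592 = 2(1.34 − 1.416)/0.0592 = -2.568, so Q = 0.00271.
With Q = [Mn²⁺]·[Cu⁺]^2/[Cu²⁺]^2 and the known concentrations, [Mn²⁺] in the numerator gives [Mn²⁺] = 0.21 M.

0.21 M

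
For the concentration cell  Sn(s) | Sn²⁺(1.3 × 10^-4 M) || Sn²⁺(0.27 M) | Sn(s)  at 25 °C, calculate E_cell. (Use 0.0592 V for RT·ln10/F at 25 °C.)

0.098 V

Both half-cells are Sn²⁺/Sn, so E°_cell = 0. The concentrated side is the cathode; the cell reaction moves Sn²⁺ from high to low concentration with n = 2.
Q = [Sn²⁺]_dilute/[Sn²⁺]_conc = 1.3 × 10^-4/0.27 = 4.81 × 10^-4.
E = 0 − (0.0592/2) log Q = −(0.0592/2)(-3.317) = 0.0982 V.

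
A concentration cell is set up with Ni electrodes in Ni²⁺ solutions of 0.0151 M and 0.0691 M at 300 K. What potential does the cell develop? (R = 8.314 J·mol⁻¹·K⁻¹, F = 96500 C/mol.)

Both half-cells are Ni²⁺/Ni, so E°_cell = 0. The concentrated side is the cathode; the cell reaction moves Ni²⁺ from high to low concentration with n = 2.
Q = [Ni²⁺]_dilute/[Ni²⁺]_conc = 0.0151/0.0691 = 0.219.
E = 0 − (RT/nF) ln Q = −((8.314×300)/(2×96500))(-1.521) = 0.0197 V.

0.020 V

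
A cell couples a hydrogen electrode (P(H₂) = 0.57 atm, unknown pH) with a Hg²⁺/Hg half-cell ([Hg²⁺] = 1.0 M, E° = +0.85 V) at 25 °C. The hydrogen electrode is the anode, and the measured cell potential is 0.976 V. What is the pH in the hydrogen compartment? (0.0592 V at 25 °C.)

pH = 2.25

E°_cell = 0.85 V and n = 2.
log Q = n(E° − E)/0.0592 = 2×(0.85 − 0.976)/0.0592 = -4.257.
With Q = [H⁺]^2 / ([Hg²⁺]·P(H₂)), solving for [H⁺] gives log[H⁺] = -2.250, so pH = 2.25.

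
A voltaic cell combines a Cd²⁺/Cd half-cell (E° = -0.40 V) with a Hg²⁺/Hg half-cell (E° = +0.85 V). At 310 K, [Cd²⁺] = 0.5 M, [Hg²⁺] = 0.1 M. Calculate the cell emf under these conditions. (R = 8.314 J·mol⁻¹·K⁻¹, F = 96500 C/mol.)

The Hg²⁺/Hg couple has the higher reduction potential and acts as the cathode, so E°_cell = +0.85 − (-0.40) = 1.25 V.
Balancing electrons gives n = 2; the reaction quotient is Q = [Cd²⁺]/[Hg²⁺] = 5.00.
E = E° − (RT/nF) ln Q = 1.25 − (8.314×310)/(2×96500) × (1.609) = 1.250 − 0.021 = 1.229 V.

1.23 V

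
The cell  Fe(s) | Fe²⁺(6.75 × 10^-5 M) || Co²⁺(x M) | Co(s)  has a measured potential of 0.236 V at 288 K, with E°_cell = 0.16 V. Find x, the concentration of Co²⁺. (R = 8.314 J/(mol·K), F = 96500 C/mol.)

From the Nernst equation, ln Q = nF(E° − E)/RT = 2×96500×(0.16 − 0.236)/(8.314×288) = -6.126, so Q = 0.00219.
With Q = [Fe²⁺]/[Co²⁺] and the known concentrations, [Co²⁺] in the denominator gives [Co²⁺] = 0.031 M.

0.031 M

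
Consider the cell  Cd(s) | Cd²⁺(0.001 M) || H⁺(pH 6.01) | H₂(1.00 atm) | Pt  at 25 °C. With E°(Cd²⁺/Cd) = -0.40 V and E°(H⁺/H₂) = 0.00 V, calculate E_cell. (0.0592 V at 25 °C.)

0.13 V

The hydrogen couple is the cathode, so E°_cell = 0.40 V; n = 2.
[H⁺] = 10^(−6.01) = 9.8 × 10^-7 M, and Q = [Cd²⁺]·P(H₂) / [H⁺]^2 = 1.05 × 10^9.
E = E° − (0.0592/2) log Q = 0.40 − (0.0592/2)(9.020) = 0.133 V.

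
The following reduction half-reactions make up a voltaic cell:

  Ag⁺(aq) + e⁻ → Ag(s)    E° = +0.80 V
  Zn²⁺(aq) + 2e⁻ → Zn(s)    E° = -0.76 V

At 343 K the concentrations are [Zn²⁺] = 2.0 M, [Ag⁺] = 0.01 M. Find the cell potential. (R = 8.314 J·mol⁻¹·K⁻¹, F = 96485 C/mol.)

The Ag⁺/Ag couple has the higher reduction potential and acts as the cathode, so E°_cell = +0.80 − (-0.76) = 1.56 V.
Balancing electrons gives n = 2; the reaction quotient is Q = [Zn²⁺]/[Ag⁺]^2 = 2 × 10^4.
E = E° − (RT/nF) ln Q = 1.56 − (8.314×343)/(2×96485) × (9.903) = 1.560 − 0.146 = 1.414 V.

1.41 V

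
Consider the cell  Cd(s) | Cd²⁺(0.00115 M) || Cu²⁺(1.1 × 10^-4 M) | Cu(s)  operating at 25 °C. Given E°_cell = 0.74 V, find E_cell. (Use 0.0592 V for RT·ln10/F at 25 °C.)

0.710 V

Balancing electrons gives n = 2; the reaction quotient is Q = [Cd²⁺]/[Cu²⁺] = 10.5.
At 25 °C, E = E° − (0.0592/n) log Q = 0.74 − (0.0592/2)(1.019) = 0.740 − 0.030 = 0.710 V.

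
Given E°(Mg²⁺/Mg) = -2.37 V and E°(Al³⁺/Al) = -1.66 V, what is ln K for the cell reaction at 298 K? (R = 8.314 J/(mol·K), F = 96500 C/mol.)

E°_cell = -1.66 − (-2.37) = 0.71 V, with n = 6 electrons transferred.
At equilibrium E = 0, so the Nernst equation gives ln K = nFE°/RT = (6)(96500)(0.71)/((8.314)(298)) = 165.92.

ln K = 165.9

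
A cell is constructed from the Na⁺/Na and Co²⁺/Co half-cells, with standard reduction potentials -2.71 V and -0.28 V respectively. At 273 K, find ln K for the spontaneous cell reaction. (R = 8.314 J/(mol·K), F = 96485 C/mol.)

E°_cell = -0.28 − (-2.71) = 2.43 V, with n = 2 electrons transferred.
At equilibrium E = 0, so the Nernst equation gives ln K = nFE°/RT = (2)(96485)(2.43)/((8.314)(273)) = 206.60.

ln K = 206.6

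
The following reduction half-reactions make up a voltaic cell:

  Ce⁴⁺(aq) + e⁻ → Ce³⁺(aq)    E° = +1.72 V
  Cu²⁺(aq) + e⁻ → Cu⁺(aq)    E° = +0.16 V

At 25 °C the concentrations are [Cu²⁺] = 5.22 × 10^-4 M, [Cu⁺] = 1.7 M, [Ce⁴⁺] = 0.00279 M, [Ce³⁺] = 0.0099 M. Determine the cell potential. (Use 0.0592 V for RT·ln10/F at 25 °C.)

1.74 V

The Ce⁴⁺/Ce³⁺ couple has the higher reduction potential and acts as the cathode, so E°_cell = +1.72 − (+0.16) = 1.56 V.
Balancing electrons gives n = 1; the reaction quotient is Q = [Cu²⁺]·[Ce³⁺]/([Cu⁺]·[Ce⁴⁺]) = 0.00109.
At 25 °C, E = E° − (0.0592/n) log Q = 1.56 − (0.0592/1)(-2.963) = 1.560 + 0.175 = 1.735 V.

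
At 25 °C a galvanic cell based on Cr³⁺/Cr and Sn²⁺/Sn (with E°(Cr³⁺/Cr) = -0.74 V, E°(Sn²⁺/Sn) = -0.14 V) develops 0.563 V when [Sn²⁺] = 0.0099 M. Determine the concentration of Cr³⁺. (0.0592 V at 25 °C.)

0.074 M

From the Nernst equation, log Q = n(E° − E)/0.0592 = 6(0.60 − 0.563)/0.0592 = 3.750, so Q = 5620.
With Q = [Cr³⁺]^2/[Sn²⁺]^3 and the known concentrations, [Cr³⁺]^2 in the numerator gives [Cr³⁺] = 0.074 M.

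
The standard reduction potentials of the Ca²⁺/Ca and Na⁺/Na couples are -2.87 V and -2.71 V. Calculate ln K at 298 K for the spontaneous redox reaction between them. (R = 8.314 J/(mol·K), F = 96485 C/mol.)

E°_cell = -2.71 − (-2.87) = 0.16 V, with n = 2 electrons transferred.
At equilibrium E = 0, so the Nernst equation gives ln K = nFE°/RT = (2)(96485)(0.16)/((8.314)(298)) = 12.46.

ln K = 12.5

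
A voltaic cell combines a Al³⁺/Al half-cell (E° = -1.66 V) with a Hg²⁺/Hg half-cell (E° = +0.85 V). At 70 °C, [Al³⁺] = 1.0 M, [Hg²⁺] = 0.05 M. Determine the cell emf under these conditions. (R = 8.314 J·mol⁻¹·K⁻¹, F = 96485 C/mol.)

The Hg²⁺/Hg couple has the higher reduction potential and acts as the cathode, so E°_cell = +0.85 − (-1.66) = 2.51 V.
Balancing electrons gives n = 6; the reaction quotient is Q = [Al³⁺]^2/[Hg²⁺]^3 = 8000.
E = E° − (RT/nF) ln Q = 2.51 − (8.314×343)/(6×96485) × (8.987) = 2.510 − 0.044 = 2.466 V.

2.47 V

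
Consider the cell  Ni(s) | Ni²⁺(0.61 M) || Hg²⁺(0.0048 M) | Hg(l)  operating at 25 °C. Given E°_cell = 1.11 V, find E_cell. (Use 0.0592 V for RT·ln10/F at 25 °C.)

Balancing electrons gives n = 2; the reaction quotient is Q = [Ni²⁺]/[Hg²⁺] = 127.
At 25 °C, E = E° − (0.0592/n) log Q = 1.11 − (0.0592/2)(2.104) = 1.110 − 0.062 = 1.048 V.

1.05 V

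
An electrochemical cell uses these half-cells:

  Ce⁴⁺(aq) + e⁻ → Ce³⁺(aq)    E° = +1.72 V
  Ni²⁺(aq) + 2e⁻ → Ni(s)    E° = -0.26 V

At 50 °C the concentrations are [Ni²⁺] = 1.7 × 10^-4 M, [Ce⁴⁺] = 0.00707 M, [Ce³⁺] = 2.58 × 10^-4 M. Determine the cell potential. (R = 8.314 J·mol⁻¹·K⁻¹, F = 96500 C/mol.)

The Ce⁴⁺/Ce³⁺ couple has the higher reduction potential and acts as the cathode, so E°_cell = +1.72 − (-0.26) = 1.98 V.
Balancing electrons gives n = 2; the reaction quotient is Q = [Ni²⁺]·[Ce³⁺]^2/[Ce⁴⁺]^2 = 2.26 × 10^-7.
E = E° − (RT/nF) ln Q = 1.98 − (8.314×323)/(2×96500) × (-15.301) = 1.980 + 0.213 = 2.193 V.

2.19 V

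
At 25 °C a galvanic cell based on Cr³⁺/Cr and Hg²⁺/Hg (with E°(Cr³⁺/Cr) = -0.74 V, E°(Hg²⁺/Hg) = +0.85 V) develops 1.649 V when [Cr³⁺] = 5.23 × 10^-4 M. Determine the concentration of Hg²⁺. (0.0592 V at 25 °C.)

0.64 M

From the Nernst equation, log Q = n(E° − E)/0.0592 = 6(1.59 − 1.649)/0.0592 = -5.980, so Q = 1.05 × 10^-6.
With Q = [Cr³⁺]^2/[Hg²⁺]^3 and the known concentrations, [Hg²⁺]^3 in the denominator gives [Hg²⁺] = 0.64 M.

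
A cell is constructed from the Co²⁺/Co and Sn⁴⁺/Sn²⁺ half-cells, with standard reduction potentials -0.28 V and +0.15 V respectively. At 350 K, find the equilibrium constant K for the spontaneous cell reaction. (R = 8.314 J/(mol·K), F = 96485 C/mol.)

2.4 × 10^12

E°_cell = +0.15 − (-0.28) = 0.43 V, with n = 2 electrons transferred.
At equilibrium E = 0, so the Nernst equation gives ln K = nFE°/RT = (2)(96485)(0.43)/((8.314)(350)) = 28.52.
K = e^28.52 = 2.4 × 10^12.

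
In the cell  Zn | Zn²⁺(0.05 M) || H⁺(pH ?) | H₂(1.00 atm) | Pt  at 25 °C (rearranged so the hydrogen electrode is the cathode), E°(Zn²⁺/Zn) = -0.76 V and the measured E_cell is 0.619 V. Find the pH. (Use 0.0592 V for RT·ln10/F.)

pH = 3.03

E°_cell = 0.76 V and n = 2.
log Q = n(E° − E)/0.0592 = 2×(0.76 − 0.619)/0.0592 = 4.764.
With Q = [Zn²⁺]·P(H₂) / [H⁺]^2, solving for [H⁺] gives log[H⁺] = -3.032, so pH = 3.03.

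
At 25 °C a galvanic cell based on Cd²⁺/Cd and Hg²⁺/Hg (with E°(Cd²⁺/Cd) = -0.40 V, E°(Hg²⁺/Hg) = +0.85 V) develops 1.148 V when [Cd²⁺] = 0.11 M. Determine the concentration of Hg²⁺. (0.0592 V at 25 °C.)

3.9 × 10^-5 M

From the Nernst equation, log Q = n(E° − E)/0.0592 = 2(1.25 − 1.148)/0.0592 = 3.446, so Q = 2790.
With Q = [Cd²⁺]/[Hg²⁺] and the known concentrations, [Hg²⁺] in the denominator gives [Hg²⁺] = 3.9 × 10^-5 M.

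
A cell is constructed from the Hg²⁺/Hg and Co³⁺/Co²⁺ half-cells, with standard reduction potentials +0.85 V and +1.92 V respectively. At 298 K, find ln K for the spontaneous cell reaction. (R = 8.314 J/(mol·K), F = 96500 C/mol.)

ln K = 83.4

E°_cell = +1.92 − (+0.85) = 1.07 V, with n = 2 electrons transferred.
At equilibrium E = 0, so the Nernst equation gives ln K = nFE°/RT = (2)(96500)(1.07)/((8.314)(298)) = 83.35.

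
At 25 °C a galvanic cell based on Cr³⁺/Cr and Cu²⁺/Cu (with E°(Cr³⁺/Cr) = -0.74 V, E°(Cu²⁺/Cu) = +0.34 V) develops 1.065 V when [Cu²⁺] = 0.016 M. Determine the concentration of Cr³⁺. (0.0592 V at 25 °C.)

0.012 M

From the Nernst equation, log Q = n(E° − E)/0.0592 = 6(1.08 − 1.065)/0.0592 = 1.520, so Q = 33.1.
With Q = [Cr³⁺]^2/[Cu²⁺]^3 and the known concentrations, [Cr³⁺]^2 in the numerator gives [Cr³⁺] = 0.012 M.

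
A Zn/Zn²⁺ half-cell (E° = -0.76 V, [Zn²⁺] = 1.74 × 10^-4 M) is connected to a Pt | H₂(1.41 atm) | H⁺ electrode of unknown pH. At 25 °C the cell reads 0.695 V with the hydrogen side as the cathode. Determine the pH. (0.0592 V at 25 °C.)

E°_cell = 0.76 V and n = 2.
log Q = n(E° − E)/0.0592 = 2×(0.76 − 0.695)/0.0592 = 2.196.
With Q = [Zn²⁺]·P(H₂) / [H⁺]^2, solving for [H⁺] gives log[H⁺] = -2.903, so pH = 2.90.

pH = 2.90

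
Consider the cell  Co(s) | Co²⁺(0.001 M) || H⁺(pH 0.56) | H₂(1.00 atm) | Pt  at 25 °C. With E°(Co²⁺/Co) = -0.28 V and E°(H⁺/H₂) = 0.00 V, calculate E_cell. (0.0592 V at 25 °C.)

0.34 V

The hydrogen couple is the cathode, so E°_cell = 0.28 V; n = 2.
[H⁺] = 10^(−0.56) = 0.28 M, and Q = [Co²⁺]·P(H₂) / [H⁺]^2 = 0.0132.
E = E° − (0.0592/2) log Q = 0.28 − (0.0592/2)(-1.880) = 0.336 V.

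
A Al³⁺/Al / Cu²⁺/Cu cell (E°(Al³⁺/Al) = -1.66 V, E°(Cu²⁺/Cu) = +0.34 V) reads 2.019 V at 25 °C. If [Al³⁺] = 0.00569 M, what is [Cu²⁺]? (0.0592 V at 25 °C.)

0.14 M

From the Nernst equation, log Q = n(E° − E)/0.0592 = 6(2.00 − 2.019)/0.0592 = -1.926, so Q = 0.0119.
With Q = [Al³⁺]^2/[Cu²⁺]^3 and the known concentrations, [Cu²⁺]^3 in the denominator gives [Cu²⁺] = 0.14 M.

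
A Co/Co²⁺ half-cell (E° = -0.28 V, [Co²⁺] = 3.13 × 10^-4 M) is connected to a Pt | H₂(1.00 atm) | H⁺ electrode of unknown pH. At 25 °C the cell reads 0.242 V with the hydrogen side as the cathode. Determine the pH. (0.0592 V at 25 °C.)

E°_cell = 0.28 V and n = 2.
log Q = n(E° − E)/0.0592 = 2×(0.28 − 0.242)/0.0592 = 1.284.
With Q = [Co²⁺]·P(H₂) / [H⁺]^2, solving for [H⁺] gives log[H⁺] = -2.394, so pH = 2.39.

pH = 2.39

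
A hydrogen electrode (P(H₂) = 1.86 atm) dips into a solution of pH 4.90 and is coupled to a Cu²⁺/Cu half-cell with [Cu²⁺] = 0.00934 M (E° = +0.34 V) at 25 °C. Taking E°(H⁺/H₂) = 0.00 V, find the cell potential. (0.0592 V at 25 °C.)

The Cu²⁺/Cu couple is the cathode, so E°_cell = 0.34 V; n = 2.
[H⁺] = 10^(−4.90) = 1.3 × 10^-5 M, and Q = [H⁺]^2 / ([Cu²⁺]·P(H₂)) = 9.12 × 10^-9.
E = E° − (0.0592/2) log Q = 0.34 − (0.0592/2)(-8.040) = 0.578 V.

0.58 V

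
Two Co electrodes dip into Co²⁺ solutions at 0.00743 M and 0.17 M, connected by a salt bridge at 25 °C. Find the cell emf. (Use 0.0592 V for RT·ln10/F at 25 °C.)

0.040 V

Both half-cells are Co²⁺/Co, so E°_cell = 0. The concentrated side is the cathode; the cell reaction moves Co²⁺ from high to low concentration with n = 2.
Q = [Co²⁺]_dilute/[Co²⁺]_conc = 0.00743/0.17 = 0.0437.
E = 0 − (0.0592/2) log Q = −(0.0592/2)(-1.359) = 0.0402 V.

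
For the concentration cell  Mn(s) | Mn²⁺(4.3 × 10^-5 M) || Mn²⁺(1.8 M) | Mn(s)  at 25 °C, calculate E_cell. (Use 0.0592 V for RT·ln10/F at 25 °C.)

Both half-cells are Mn²⁺/Mn, so E°_cell = 0. The concentrated side is the cathode; the cell reaction moves Mn²⁺ from high to low concentration with n = 2.
Q = [Mn²⁺]_dilute/[Mn²⁺]_conc = 4.3 × 10^-5/1.8 = 2.39 × 10^-5.
E = 0 − (0.0592/2) log Q = −(0.0592/2)(-4.622) = 0.1368 V.

0.14 V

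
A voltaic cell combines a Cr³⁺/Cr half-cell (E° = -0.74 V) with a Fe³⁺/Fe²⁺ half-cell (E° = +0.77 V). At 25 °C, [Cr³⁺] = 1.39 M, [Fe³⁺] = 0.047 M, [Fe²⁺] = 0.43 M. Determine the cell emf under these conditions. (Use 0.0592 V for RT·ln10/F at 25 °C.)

The Fe³⁺/Fe²⁺ couple has the higher reduction potential and acts as the cathode, so E°_cell = +0.77 − (-0.74) = 1.51 V.
Balancing electrons gives n = 3; the reaction quotient is Q = [Cr³⁺]·[Fe²⁺]^3/[Fe³⁺]^3 = 1060.
At 25 °C, E = E° − (0.0592/n) log Q = 1.51 − (0.0592/3)(3.027) = 1.510 − 0.060 = 1.450 V.

1.45 V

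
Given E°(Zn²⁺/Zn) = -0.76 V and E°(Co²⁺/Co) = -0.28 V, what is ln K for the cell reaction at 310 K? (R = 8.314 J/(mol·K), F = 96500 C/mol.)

ln K = 35.9

E°_cell = -0.28 − (-0.76) = 0.48 V, with n = 2 electrons transferred.
At equilibrium E = 0, so the Nernst equation gives ln K = nFE°/RT = (2)(96500)(0.48)/((8.314)(310)) = 35.94.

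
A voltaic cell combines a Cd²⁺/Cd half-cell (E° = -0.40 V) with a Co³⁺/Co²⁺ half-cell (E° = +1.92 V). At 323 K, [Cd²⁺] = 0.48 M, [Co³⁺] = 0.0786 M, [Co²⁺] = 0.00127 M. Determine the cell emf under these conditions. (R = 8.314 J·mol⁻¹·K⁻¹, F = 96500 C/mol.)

2.45 V

The Co³⁺/Co²⁺ couple has the higher reduction potential and acts as the cathode, so E°_cell = +1.92 − (-0.40) = 2.32 V.
Balancing electrons gives n = 2; the reaction quotient is Q = [Cd²⁺]·[Co²⁺]^2/[Co³⁺]^2 = 1.25 × 10^-4.
E = E° − (RT/nF) ln Q = 2.32 − (8.314×323)/(2×96500) × (-8.985) = 2.320 + 0.125 = 2.445 V.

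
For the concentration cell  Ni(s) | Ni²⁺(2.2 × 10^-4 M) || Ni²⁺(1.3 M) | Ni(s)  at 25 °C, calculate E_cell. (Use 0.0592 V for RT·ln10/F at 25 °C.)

0.11 V

Both half-cells are Ni²⁺/Ni, so E°_cell = 0. The concentrated side is the cathode; the cell reaction moves Ni²⁺ from high to low concentration with n = 2.
Q = [Ni²⁺]_dilute/[Ni²⁺]_conc = 2.2 × 10^-4/1.3 = 1.69 × 10^-4.
E = 0 − (0.0592/2) log Q = −(0.0592/2)(-3.772) = 0.1117 V.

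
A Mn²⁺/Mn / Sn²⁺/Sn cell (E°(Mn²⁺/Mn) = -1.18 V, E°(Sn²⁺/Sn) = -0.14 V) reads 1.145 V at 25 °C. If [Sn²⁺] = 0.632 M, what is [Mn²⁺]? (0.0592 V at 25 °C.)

From the Nernst equation, log Q = n(E° − E)/0.0592 = 2(1.04 − 1.145)/0.0592 = -3.547, so Q = 2.84 × 10^-4.
With Q = [Mn²⁺]/[Sn²⁺] and the known concentrations, [Mn²⁺] in the numerator gives [Mn²⁺] = 1.8 × 10^-4 M.

1.8 × 10^-4 M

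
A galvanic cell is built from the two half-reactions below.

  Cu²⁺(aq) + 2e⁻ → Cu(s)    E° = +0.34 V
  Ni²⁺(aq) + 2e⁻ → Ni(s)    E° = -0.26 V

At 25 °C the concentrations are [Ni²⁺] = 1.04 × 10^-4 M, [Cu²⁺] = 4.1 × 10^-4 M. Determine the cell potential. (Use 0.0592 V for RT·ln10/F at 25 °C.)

0.618 V

The Cu²⁺/Cu couple has the higher reduction potential and acts as the cathode, so E°_cell = +0.34 − (-0.26) = 0.60 V.
Balancing electrons gives n = 2; the reaction quotient is Q = [Ni²⁺]/[Cu²⁺] = 0.254.
At 25 °C, E = E° − (0.0592/n) log Q = 0.60 − (0.0592/2)(-0.596) = 0.600 + 0.018 = 0.618 V.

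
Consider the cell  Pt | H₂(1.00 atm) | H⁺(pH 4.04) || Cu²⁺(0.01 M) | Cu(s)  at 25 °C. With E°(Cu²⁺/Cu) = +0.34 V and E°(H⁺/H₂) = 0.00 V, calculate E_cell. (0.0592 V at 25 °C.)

0.52 V

The Cu²⁺/Cu couple is the cathode, so E°_cell = 0.34 V; n = 2.
[H⁺] = 10^(−4.04) = 9.1 × 10^-5 M, and Q = [H⁺]^2 / ([Cu²⁺]·P(H₂)) = 8.32 × 10^-7.
E = E° − (0.0592/2) log Q = 0.34 − (0.0592/2)(-6.080) = 0.520 V.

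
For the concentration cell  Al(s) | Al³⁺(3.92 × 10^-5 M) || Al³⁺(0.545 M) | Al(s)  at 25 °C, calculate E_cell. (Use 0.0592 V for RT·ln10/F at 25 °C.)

0.082 V

Both half-cells are Al³⁺/Al, so E°_cell = 0. The concentrated side is the cathode; the cell reaction moves Al³⁺ from high to low concentration with n = 3.
Q = [Al³⁺]_dilute/[Al³⁺]_conc = 3.92 × 10^-5/0.545 = 7.19 × 10^-5.
E = 0 − (0.0592/3) log Q = −(0.0592/3)(-4.143) = 0.0818 V.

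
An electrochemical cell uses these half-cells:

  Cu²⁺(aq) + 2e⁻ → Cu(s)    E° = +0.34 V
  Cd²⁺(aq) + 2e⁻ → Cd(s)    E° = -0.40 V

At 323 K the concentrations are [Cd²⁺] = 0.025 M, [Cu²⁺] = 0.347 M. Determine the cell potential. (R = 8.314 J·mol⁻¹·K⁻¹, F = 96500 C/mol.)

0.777 V

The Cu²⁺/Cu couple has the higher reduction potential and acts as the cathode, so E°_cell = +0.34 − (-0.40) = 0.74 V.
Balancing electrons gives n = 2; the reaction quotient is Q = [Cd²⁺]/[Cu²⁺] = 0.0720.
E = E° − (RT/nF) ln Q = 0.74 − (8.314×323)/(2×96500) × (-2.630) = 0.740 + 0.037 = 0.777 V.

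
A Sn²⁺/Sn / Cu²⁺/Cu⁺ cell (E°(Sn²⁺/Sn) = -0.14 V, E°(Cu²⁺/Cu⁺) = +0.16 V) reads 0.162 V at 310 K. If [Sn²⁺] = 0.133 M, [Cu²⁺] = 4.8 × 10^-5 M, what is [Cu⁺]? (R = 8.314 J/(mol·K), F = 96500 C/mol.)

From the Nernst equation, ln Q = nF(E° − E)/RT = 2×96500×(0.30 − 0.162)/(8.314×310) = 10.334, so Q = 3.08 × 10^4.
With Q = [Sn²⁺]·[Cu⁺]^2/[Cu²⁺]^2 and the known concentrations, [Cu⁺]^2 in the numerator gives [Cu⁺] = 0.023 M.

0.023 M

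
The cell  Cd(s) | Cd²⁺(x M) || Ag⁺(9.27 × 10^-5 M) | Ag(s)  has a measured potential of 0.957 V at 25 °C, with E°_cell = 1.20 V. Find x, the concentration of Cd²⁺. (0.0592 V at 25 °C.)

From the Nernst equation, log Q = n(E° − E)/0.0592 = 2(1.20 − 0.957)/0.0592 = 8.209, so Q = 1.62 × 10^8.
With Q = [Cd²⁺]/[Ag⁺]^2 and the known concentrations, [Cd²⁺] in the numerator gives [Cd²⁺] = 1.4 M.

1.4 M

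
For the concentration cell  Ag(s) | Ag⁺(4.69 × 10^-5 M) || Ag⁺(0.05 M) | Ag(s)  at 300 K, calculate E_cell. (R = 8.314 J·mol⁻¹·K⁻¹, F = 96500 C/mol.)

Both half-cells are Ag⁺/Ag, so E°_cell = 0. The concentrated side is the cathode; the cell reaction moves Ag⁺ from high to low concentration with n = 1.
Q = [Ag⁺]_dilute/[Ag⁺]_conc = 4.69 × 10^-5/0.05 = 9.38 × 10^-4.
E = 0 − (RT/nF) ln Q = −((8.314×300)/(1×96500))(-6.972) = 0.1802 V.

0.18 V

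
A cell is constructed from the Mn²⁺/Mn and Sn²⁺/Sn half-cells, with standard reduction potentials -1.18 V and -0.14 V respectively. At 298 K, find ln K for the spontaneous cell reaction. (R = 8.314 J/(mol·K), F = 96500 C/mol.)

ln K = 81.0

E°_cell = -0.14 − (-1.18) = 1.04 V, with n = 2 electrons transferred.
At equilibrium E = 0, so the Nernst equation gives ln K = nFE°/RT = (2)(96500)(1.04)/((8.314)(298)) = 81.01.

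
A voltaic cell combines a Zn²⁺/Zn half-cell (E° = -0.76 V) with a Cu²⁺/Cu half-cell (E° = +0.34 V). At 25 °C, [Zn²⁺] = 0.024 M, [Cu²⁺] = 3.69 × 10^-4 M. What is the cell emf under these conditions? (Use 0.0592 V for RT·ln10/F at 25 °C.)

1.05 V

The Cu²⁺/Cu couple has the higher reduction potential and acts as the cathode, so E°_cell = +0.34 − (-0.76) = 1.10 V.
Balancing electrons gives n = 2; the reaction quotient is Q = [Zn²⁺]/[Cu²⁺] = 65.0.
At 25 °C, E = E° − (0.0592/n) log Q = 1.10 − (0.0592/2)(1.813) = 1.100 − 0.054 = 1.046 V.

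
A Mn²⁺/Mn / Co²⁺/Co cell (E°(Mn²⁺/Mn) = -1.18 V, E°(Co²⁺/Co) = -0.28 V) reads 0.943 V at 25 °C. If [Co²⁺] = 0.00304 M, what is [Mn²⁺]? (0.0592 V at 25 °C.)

From the Nernst equation, log Q = n(E° − E)/0.0592 = 2(0.90 − 0.943)/0.0592 = -1.453, so Q = 0.0353.
With Q = [Mn²⁺]/[Co²⁺] and the known concentrations, [Mn²⁺] in the numerator gives [Mn²⁺] = 1.1 × 10^-4 M.

1.1 × 10^-4 M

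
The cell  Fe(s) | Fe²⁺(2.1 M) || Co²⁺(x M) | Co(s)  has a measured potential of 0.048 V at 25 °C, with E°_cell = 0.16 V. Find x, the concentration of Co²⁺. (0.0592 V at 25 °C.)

From the Nernst equation, log Q = n(E° − E)/0.0592 = 2(0.16 − 0.048)/0.0592 = 3.784, so Q = 6080.
With Q = [Fe²⁺]/[Co²⁺] and the known concentrations, [Co²⁺] in the denominator gives [Co²⁺] = 3.5 × 10^-4 M.

3.5 × 10^-4 M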